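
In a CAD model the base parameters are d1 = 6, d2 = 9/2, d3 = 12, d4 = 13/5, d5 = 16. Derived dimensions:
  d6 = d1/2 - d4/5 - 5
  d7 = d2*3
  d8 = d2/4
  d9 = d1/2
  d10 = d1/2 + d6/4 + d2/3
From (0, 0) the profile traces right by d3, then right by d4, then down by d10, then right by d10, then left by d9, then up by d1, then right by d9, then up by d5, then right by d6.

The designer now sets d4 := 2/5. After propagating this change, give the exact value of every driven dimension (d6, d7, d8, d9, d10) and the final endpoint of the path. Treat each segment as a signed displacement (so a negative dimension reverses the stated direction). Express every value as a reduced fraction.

d6 = -52/25
d7 = 27/2
d8 = 9/8
d9 = 3
d10 = 199/50
endpoint = (143/10, 901/50)

Apply edit: d4 := 2/5
  d6 = d1/2 - d4/5 - 5 = -52/25
  d7 = d2*3 = 27/2
  d8 = d2/4 = 9/8
  d9 = d1/2 = 3
  d10 = d1/2 + d6/4 + d2/3 = 199/50
Walk from origin (0, 0):
  seg 1: right by d3 = 12 → (12, 0)
  seg 2: right by d4 = 2/5 → (62/5, 0)
  seg 3: down by d10 = 199/50 → (62/5, -199/50)
  seg 4: right by d10 = 199/50 → (819/50, -199/50)
  seg 5: left by d9 = 3 → (669/50, -199/50)
  seg 6: up by d1 = 6 → (669/50, 101/50)
  seg 7: right by d9 = 3 → (819/50, 101/50)
  seg 8: up by d5 = 16 → (819/50, 901/50)
  seg 9: right by d6 = -52/25 → (143/10, 901/50)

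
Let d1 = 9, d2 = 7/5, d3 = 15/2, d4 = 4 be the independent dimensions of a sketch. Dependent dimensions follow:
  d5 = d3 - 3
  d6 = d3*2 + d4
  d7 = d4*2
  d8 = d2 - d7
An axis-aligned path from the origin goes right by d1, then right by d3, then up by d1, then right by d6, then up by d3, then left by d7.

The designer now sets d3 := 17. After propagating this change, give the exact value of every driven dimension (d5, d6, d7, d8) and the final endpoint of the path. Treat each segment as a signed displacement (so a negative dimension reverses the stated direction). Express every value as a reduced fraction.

d5 = 14
d6 = 38
d7 = 8
d8 = -33/5
endpoint = (56, 26)

Apply edit: d3 := 17
  d5 = d3 - 3 = 14
  d6 = d3*2 + d4 = 38
  d7 = d4*2 = 8
  d8 = d2 - d7 = -33/5
Walk from origin (0, 0):
  seg 1: right by d1 = 9 → (9, 0)
  seg 2: right by d3 = 17 → (26, 0)
  seg 3: up by d1 = 9 → (26, 9)
  seg 4: right by d6 = 38 → (64, 9)
  seg 5: up by d3 = 17 → (64, 26)
  seg 6: left by d7 = 8 → (56, 26)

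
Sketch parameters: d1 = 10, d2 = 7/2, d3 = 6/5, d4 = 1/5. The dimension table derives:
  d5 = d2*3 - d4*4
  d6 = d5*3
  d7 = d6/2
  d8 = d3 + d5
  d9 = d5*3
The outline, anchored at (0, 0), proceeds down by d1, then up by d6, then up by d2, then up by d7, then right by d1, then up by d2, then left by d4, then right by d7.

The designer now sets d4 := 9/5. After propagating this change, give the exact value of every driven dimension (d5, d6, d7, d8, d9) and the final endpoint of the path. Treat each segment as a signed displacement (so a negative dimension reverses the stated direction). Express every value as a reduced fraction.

d5 = 33/10
d6 = 99/10
d7 = 99/20
d8 = 9/2
d9 = 99/10
endpoint = (263/20, 237/20)

Apply edit: d4 := 9/5
  d5 = d2*3 - d4*4 = 33/10
  d6 = d5*3 = 99/10
  d7 = d6/2 = 99/20
  d8 = d3 + d5 = 9/2
  d9 = d5*3 = 99/10
Walk from origin (0, 0):
  seg 1: down by d1 = 10 → (0, -10)
  seg 2: up by d6 = 99/10 → (0, -1/10)
  seg 3: up by d2 = 7/2 → (0, 17/5)
  seg 4: up by d7 = 99/20 → (0, 167/20)
  seg 5: right by d1 = 10 → (10, 167/20)
  seg 6: up by d2 = 7/2 → (10, 237/20)
  seg 7: left by d4 = 9/5 → (41/5, 237/20)
  seg 8: right by d7 = 99/20 → (263/20, 237/20)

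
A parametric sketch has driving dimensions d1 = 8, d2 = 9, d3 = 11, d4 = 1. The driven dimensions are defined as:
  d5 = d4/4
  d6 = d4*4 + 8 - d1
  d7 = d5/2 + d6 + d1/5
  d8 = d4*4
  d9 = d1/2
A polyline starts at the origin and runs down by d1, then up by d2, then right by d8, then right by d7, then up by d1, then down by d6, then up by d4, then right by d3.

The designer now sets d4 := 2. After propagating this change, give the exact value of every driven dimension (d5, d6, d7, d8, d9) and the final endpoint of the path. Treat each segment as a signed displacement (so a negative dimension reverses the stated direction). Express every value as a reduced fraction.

d5 = 1/2
d6 = 8
d7 = 197/20
d8 = 8
d9 = 4
endpoint = (577/20, 3)

Apply edit: d4 := 2
  d5 = d4/4 = 1/2
  d6 = d4*4 + 8 - d1 = 8
  d7 = d5/2 + d6 + d1/5 = 197/20
  d8 = d4*4 = 8
  d9 = d1/2 = 4
Walk from origin (0, 0):
  seg 1: down by d1 = 8 → (0, -8)
  seg 2: up by d2 = 9 → (0, 1)
  seg 3: right by d8 = 8 → (8, 1)
  seg 4: right by d7 = 197/20 → (357/20, 1)
  seg 5: up by d1 = 8 → (357/20, 9)
  seg 6: down by d6 = 8 → (357/20, 1)
  seg 7: up by d4 = 2 → (357/20, 3)
  seg 8: right by d3 = 11 → (577/20, 3)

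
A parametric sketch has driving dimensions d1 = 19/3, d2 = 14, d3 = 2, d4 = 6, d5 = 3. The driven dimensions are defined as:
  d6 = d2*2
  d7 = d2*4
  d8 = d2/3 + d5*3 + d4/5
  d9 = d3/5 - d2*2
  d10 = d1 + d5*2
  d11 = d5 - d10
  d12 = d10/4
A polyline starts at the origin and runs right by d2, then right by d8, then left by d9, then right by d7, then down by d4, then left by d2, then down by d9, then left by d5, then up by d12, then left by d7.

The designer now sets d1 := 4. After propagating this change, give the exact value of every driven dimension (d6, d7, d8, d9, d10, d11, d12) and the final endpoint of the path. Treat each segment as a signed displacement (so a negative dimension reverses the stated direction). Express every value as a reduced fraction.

d6 = 28
d7 = 56
d8 = 223/15
d9 = -138/5
d10 = 10
d11 = -7
d12 = 5/2
endpoint = (592/15, 241/10)

Apply edit: d1 := 4
  d6 = d2*2 = 28
  d7 = d2*4 = 56
  d8 = d2/3 + d5*3 + d4/5 = 223/15
  d9 = d3/5 - d2*2 = -138/5
  d10 = d1 + d5*2 = 10
  d11 = d5 - d10 = -7
  d12 = d10/4 = 5/2
Walk from origin (0, 0):
  seg 1: right by d2 = 14 → (14, 0)
  seg 2: right by d8 = 223/15 → (433/15, 0)
  seg 3: left by d9 = -138/5 → (847/15, 0)
  seg 4: right by d7 = 56 → (1687/15, 0)
  seg 5: down by d4 = 6 → (1687/15, -6)
  seg 6: left by d2 = 14 → (1477/15, -6)
  seg 7: down by d9 = -138/5 → (1477/15, 108/5)
  seg 8: left by d5 = 3 → (1432/15, 108/5)
  seg 9: up by d12 = 5/2 → (1432/15, 241/10)
  seg 10: left by d7 = 56 → (592/15, 241/10)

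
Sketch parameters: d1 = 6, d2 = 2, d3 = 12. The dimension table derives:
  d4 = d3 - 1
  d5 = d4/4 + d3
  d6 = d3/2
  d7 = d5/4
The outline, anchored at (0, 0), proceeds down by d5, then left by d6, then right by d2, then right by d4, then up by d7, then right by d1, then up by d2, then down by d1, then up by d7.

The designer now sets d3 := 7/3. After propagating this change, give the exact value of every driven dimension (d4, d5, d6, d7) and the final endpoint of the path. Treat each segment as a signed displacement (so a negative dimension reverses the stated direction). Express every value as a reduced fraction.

Apply edit: d3 := 7/3
  d4 = d3 - 1 = 4/3
  d5 = d4/4 + d3 = 8/3
  d6 = d3/2 = 7/6
  d7 = d5/4 = 2/3
Walk from origin (0, 0):
  seg 1: down by d5 = 8/3 → (0, -8/3)
  seg 2: left by d6 = 7/6 → (-7/6, -8/3)
  seg 3: right by d2 = 2 → (5/6, -8/3)
  seg 4: right by d4 = 4/3 → (13/6, -8/3)
  seg 5: up by d7 = 2/3 → (13/6, -2)
  seg 6: right by d1 = 6 → (49/6, -2)
  seg 7: up by d2 = 2 → (49/6, 0)
  seg 8: down by d1 = 6 → (49/6, -6)
  seg 9: up by d7 = 2/3 → (49/6, -16/3)

d4 = 4/3
d5 = 8/3
d6 = 7/6
d7 = 2/3
endpoint = (49/6, -16/3)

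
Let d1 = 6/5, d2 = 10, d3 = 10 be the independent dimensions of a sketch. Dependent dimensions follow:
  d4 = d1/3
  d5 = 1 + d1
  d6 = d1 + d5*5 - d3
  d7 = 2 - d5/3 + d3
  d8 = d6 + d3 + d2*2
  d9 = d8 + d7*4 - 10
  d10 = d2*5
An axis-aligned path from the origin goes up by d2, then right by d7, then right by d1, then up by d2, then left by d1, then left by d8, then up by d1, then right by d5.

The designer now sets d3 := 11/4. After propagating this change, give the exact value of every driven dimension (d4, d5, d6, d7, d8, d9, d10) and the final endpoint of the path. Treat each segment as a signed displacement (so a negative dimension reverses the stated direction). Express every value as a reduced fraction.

Apply edit: d3 := 11/4
  d4 = d1/3 = 2/5
  d5 = 1 + d1 = 11/5
  d6 = d1 + d5*5 - d3 = 189/20
  d7 = 2 - d5/3 + d3 = 241/60
  d8 = d6 + d3 + d2*2 = 161/5
  d9 = d8 + d7*4 - 10 = 574/15
  d10 = d2*5 = 50
Walk from origin (0, 0):
  seg 1: up by d2 = 10 → (0, 10)
  seg 2: right by d7 = 241/60 → (241/60, 10)
  seg 3: right by d1 = 6/5 → (313/60, 10)
  seg 4: up by d2 = 10 → (313/60, 20)
  seg 5: left by d1 = 6/5 → (241/60, 20)
  seg 6: left by d8 = 161/5 → (-1691/60, 20)
  seg 7: up by d1 = 6/5 → (-1691/60, 106/5)
  seg 8: right by d5 = 11/5 → (-1559/60, 106/5)

d4 = 2/5
d5 = 11/5
d6 = 189/20
d7 = 241/60
d8 = 161/5
d9 = 574/15
d10 = 50
endpoint = (-1559/60, 106/5)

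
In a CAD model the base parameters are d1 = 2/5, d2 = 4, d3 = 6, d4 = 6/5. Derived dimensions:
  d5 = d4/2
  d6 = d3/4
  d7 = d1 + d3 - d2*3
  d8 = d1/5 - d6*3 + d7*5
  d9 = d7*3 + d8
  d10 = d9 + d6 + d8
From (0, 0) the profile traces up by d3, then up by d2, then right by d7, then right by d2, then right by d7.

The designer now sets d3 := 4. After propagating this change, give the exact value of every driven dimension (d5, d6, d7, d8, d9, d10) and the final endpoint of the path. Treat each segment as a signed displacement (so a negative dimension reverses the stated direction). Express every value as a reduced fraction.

d5 = 3/5
d6 = 1
d7 = -38/5
d8 = -1023/25
d9 = -1593/25
d10 = -2591/25
endpoint = (-56/5, 8)

Apply edit: d3 := 4
  d5 = d4/2 = 3/5
  d6 = d3/4 = 1
  d7 = d1 + d3 - d2*3 = -38/5
  d8 = d1/5 - d6*3 + d7*5 = -1023/25
  d9 = d7*3 + d8 = -1593/25
  d10 = d9 + d6 + d8 = -2591/25
Walk from origin (0, 0):
  seg 1: up by d3 = 4 → (0, 4)
  seg 2: up by d2 = 4 → (0, 8)
  seg 3: right by d7 = -38/5 → (-38/5, 8)
  seg 4: right by d2 = 4 → (-18/5, 8)
  seg 5: right by d7 = -38/5 → (-56/5, 8)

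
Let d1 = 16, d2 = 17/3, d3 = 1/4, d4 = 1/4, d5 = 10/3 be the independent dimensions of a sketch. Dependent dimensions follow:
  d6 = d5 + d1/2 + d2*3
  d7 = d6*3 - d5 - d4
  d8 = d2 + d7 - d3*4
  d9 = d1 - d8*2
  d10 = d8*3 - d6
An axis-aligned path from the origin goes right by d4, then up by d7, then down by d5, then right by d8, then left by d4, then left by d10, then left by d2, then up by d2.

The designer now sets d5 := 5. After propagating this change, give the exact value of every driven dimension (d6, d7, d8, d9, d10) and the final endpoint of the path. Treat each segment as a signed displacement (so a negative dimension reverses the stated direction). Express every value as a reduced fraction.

d6 = 30
d7 = 339/4
d8 = 1073/12
d9 = -977/6
d10 = 953/4
endpoint = (-309/2, 1025/12)

Apply edit: d5 := 5
  d6 = d5 + d1/2 + d2*3 = 30
  d7 = d6*3 - d5 - d4 = 339/4
  d8 = d2 + d7 - d3*4 = 1073/12
  d9 = d1 - d8*2 = -977/6
  d10 = d8*3 - d6 = 953/4
Walk from origin (0, 0):
  seg 1: right by d4 = 1/4 → (1/4, 0)
  seg 2: up by d7 = 339/4 → (1/4, 339/4)
  seg 3: down by d5 = 5 → (1/4, 319/4)
  seg 4: right by d8 = 1073/12 → (269/3, 319/4)
  seg 5: left by d4 = 1/4 → (1073/12, 319/4)
  seg 6: left by d10 = 953/4 → (-893/6, 319/4)
  seg 7: left by d2 = 17/3 → (-309/2, 319/4)
  seg 8: up by d2 = 17/3 → (-309/2, 1025/12)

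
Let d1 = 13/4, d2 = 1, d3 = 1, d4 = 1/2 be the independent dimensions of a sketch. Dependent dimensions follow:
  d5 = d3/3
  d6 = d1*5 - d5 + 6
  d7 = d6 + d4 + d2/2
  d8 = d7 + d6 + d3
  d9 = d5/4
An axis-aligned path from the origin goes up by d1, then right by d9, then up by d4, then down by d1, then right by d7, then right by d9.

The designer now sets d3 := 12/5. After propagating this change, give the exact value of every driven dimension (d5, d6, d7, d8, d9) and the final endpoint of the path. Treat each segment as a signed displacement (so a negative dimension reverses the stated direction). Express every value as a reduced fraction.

Apply edit: d3 := 12/5
  d5 = d3/3 = 4/5
  d6 = d1*5 - d5 + 6 = 429/20
  d7 = d6 + d4 + d2/2 = 449/20
  d8 = d7 + d6 + d3 = 463/10
  d9 = d5/4 = 1/5
Walk from origin (0, 0):
  seg 1: up by d1 = 13/4 → (0, 13/4)
  seg 2: right by d9 = 1/5 → (1/5, 13/4)
  seg 3: up by d4 = 1/2 → (1/5, 15/4)
  seg 4: down by d1 = 13/4 → (1/5, 1/2)
  seg 5: right by d7 = 449/20 → (453/20, 1/2)
  seg 6: right by d9 = 1/5 → (457/20, 1/2)

d5 = 4/5
d6 = 429/20
d7 = 449/20
d8 = 463/10
d9 = 1/5
endpoint = (457/20, 1/2)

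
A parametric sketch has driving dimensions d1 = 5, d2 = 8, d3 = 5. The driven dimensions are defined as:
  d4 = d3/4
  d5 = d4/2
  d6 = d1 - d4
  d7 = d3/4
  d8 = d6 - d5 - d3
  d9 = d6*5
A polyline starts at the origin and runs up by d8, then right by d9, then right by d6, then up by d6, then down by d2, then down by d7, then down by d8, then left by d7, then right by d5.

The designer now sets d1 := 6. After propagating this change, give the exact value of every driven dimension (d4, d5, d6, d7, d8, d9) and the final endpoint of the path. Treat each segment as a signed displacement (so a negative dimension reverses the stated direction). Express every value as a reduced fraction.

d4 = 5/4
d5 = 5/8
d6 = 19/4
d7 = 5/4
d8 = -7/8
d9 = 95/4
endpoint = (223/8, -9/2)

Apply edit: d1 := 6
  d4 = d3/4 = 5/4
  d5 = d4/2 = 5/8
  d6 = d1 - d4 = 19/4
  d7 = d3/4 = 5/4
  d8 = d6 - d5 - d3 = -7/8
  d9 = d6*5 = 95/4
Walk from origin (0, 0):
  seg 1: up by d8 = -7/8 → (0, -7/8)
  seg 2: right by d9 = 95/4 → (95/4, -7/8)
  seg 3: right by d6 = 19/4 → (57/2, -7/8)
  seg 4: up by d6 = 19/4 → (57/2, 31/8)
  seg 5: down by d2 = 8 → (57/2, -33/8)
  seg 6: down by d7 = 5/4 → (57/2, -43/8)
  seg 7: down by d8 = -7/8 → (57/2, -9/2)
  seg 8: left by d7 = 5/4 → (109/4, -9/2)
  seg 9: right by d5 = 5/8 → (223/8, -9/2)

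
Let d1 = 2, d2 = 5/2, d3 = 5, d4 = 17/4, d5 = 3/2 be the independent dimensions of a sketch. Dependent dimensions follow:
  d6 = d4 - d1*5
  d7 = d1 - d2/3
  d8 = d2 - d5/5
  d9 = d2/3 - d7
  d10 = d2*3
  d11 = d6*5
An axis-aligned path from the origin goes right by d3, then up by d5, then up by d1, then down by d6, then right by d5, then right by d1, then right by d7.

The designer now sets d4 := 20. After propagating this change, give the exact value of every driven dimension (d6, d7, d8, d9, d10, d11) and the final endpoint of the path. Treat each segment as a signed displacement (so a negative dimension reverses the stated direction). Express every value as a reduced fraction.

Apply edit: d4 := 20
  d6 = d4 - d1*5 = 10
  d7 = d1 - d2/3 = 7/6
  d8 = d2 - d5/5 = 11/5
  d9 = d2/3 - d7 = -1/3
  d10 = d2*3 = 15/2
  d11 = d6*5 = 50
Walk from origin (0, 0):
  seg 1: right by d3 = 5 → (5, 0)
  seg 2: up by d5 = 3/2 → (5, 3/2)
  seg 3: up by d1 = 2 → (5, 7/2)
  seg 4: down by d6 = 10 → (5, -13/2)
  seg 5: right by d5 = 3/2 → (13/2, -13/2)
  seg 6: right by d1 = 2 → (17/2, -13/2)
  seg 7: right by d7 = 7/6 → (29/3, -13/2)

d6 = 10
d7 = 7/6
d8 = 11/5
d9 = -1/3
d10 = 15/2
d11 = 50
endpoint = (29/3, -13/2)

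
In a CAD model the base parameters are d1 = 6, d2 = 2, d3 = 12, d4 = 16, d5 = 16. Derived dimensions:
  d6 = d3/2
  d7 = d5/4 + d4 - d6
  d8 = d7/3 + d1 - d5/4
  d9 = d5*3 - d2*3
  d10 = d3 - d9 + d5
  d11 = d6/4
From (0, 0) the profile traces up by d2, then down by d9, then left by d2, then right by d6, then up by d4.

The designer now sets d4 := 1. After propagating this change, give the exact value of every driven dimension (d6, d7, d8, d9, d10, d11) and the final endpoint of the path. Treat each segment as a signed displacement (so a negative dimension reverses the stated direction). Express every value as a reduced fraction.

d6 = 6
d7 = -1
d8 = 5/3
d9 = 42
d10 = -14
d11 = 3/2
endpoint = (4, -39)

Apply edit: d4 := 1
  d6 = d3/2 = 6
  d7 = d5/4 + d4 - d6 = -1
  d8 = d7/3 + d1 - d5/4 = 5/3
  d9 = d5*3 - d2*3 = 42
  d10 = d3 - d9 + d5 = -14
  d11 = d6/4 = 3/2
Walk from origin (0, 0):
  seg 1: up by d2 = 2 → (0, 2)
  seg 2: down by d9 = 42 → (0, -40)
  seg 3: left by d2 = 2 → (-2, -40)
  seg 4: right by d6 = 6 → (4, -40)
  seg 5: up by d4 = 1 → (4, -39)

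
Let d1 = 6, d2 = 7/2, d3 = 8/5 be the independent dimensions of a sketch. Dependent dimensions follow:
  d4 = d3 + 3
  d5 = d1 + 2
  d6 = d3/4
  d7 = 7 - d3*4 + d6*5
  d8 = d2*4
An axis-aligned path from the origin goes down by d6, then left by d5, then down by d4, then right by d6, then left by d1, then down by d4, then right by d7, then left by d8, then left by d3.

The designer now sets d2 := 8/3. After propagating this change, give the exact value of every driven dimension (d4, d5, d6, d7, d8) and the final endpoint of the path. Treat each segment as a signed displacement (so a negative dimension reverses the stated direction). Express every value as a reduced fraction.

d4 = 23/5
d5 = 8
d6 = 2/5
d7 = 13/5
d8 = 32/3
endpoint = (-349/15, -48/5)

Apply edit: d2 := 8/3
  d4 = d3 + 3 = 23/5
  d5 = d1 + 2 = 8
  d6 = d3/4 = 2/5
  d7 = 7 - d3*4 + d6*5 = 13/5
  d8 = d2*4 = 32/3
Walk from origin (0, 0):
  seg 1: down by d6 = 2/5 → (0, -2/5)
  seg 2: left by d5 = 8 → (-8, -2/5)
  seg 3: down by d4 = 23/5 → (-8, -5)
  seg 4: right by d6 = 2/5 → (-38/5, -5)
  seg 5: left by d1 = 6 → (-68/5, -5)
  seg 6: down by d4 = 23/5 → (-68/5, -48/5)
  seg 7: right by d7 = 13/5 → (-11, -48/5)
  seg 8: left by d8 = 32/3 → (-65/3, -48/5)
  seg 9: left by d3 = 8/5 → (-349/15, -48/5)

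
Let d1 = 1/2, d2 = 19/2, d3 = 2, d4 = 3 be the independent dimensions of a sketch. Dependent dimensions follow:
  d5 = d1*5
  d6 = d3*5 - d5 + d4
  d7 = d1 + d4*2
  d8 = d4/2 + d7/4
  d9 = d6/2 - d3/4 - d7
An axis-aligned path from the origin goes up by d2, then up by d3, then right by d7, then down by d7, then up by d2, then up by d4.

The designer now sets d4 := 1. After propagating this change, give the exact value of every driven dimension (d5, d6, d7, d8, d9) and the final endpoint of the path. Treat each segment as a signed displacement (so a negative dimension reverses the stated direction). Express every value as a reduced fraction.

d5 = 5/2
d6 = 17/2
d7 = 5/2
d8 = 9/8
d9 = 5/4
endpoint = (5/2, 39/2)

Apply edit: d4 := 1
  d5 = d1*5 = 5/2
  d6 = d3*5 - d5 + d4 = 17/2
  d7 = d1 + d4*2 = 5/2
  d8 = d4/2 + d7/4 = 9/8
  d9 = d6/2 - d3/4 - d7 = 5/4
Walk from origin (0, 0):
  seg 1: up by d2 = 19/2 → (0, 19/2)
  seg 2: up by d3 = 2 → (0, 23/2)
  seg 3: right by d7 = 5/2 → (5/2, 23/2)
  seg 4: down by d7 = 5/2 → (5/2, 9)
  seg 5: up by d2 = 19/2 → (5/2, 37/2)
  seg 6: up by d4 = 1 → (5/2, 39/2)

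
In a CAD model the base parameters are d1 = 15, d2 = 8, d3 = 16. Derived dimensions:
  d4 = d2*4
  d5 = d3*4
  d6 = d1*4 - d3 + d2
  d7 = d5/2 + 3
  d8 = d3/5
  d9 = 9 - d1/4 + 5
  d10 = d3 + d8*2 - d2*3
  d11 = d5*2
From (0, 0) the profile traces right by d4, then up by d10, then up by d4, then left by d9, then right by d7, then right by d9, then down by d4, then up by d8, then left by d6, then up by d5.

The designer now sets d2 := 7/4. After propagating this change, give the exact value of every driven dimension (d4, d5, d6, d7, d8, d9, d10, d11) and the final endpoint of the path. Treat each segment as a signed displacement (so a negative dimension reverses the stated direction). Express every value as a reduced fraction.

d4 = 7
d5 = 64
d6 = 183/4
d7 = 35
d8 = 16/5
d9 = 41/4
d10 = 343/20
d11 = 128
endpoint = (-15/4, 1687/20)

Apply edit: d2 := 7/4
  d4 = d2*4 = 7
  d5 = d3*4 = 64
  d6 = d1*4 - d3 + d2 = 183/4
  d7 = d5/2 + 3 = 35
  d8 = d3/5 = 16/5
  d9 = 9 - d1/4 + 5 = 41/4
  d10 = d3 + d8*2 - d2*3 = 343/20
  d11 = d5*2 = 128
Walk from origin (0, 0):
  seg 1: right by d4 = 7 → (7, 0)
  seg 2: up by d10 = 343/20 → (7, 343/20)
  seg 3: up by d4 = 7 → (7, 483/20)
  seg 4: left by d9 = 41/4 → (-13/4, 483/20)
  seg 5: right by d7 = 35 → (127/4, 483/20)
  seg 6: right by d9 = 41/4 → (42, 483/20)
  seg 7: down by d4 = 7 → (42, 343/20)
  seg 8: up by d8 = 16/5 → (42, 407/20)
  seg 9: left by d6 = 183/4 → (-15/4, 407/20)
  seg 10: up by d5 = 64 → (-15/4, 1687/20)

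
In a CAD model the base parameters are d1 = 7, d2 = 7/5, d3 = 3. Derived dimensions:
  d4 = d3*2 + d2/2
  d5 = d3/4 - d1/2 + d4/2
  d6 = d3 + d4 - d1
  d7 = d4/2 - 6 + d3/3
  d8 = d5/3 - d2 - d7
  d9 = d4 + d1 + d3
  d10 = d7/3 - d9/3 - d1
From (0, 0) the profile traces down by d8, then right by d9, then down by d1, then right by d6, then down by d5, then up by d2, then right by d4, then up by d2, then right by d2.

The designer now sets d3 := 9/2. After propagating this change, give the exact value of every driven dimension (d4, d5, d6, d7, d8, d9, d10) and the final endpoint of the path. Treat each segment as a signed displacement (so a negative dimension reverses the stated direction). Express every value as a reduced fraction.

d4 = 97/10
d5 = 99/40
d6 = 36/5
d7 = 7/20
d8 = -37/40
d9 = 106/5
d10 = -279/20
endpoint = (79/2, -23/4)

Apply edit: d3 := 9/2
  d4 = d3*2 + d2/2 = 97/10
  d5 = d3/4 - d1/2 + d4/2 = 99/40
  d6 = d3 + d4 - d1 = 36/5
  d7 = d4/2 - 6 + d3/3 = 7/20
  d8 = d5/3 - d2 - d7 = -37/40
  d9 = d4 + d1 + d3 = 106/5
  d10 = d7/3 - d9/3 - d1 = -279/20
Walk from origin (0, 0):
  seg 1: down by d8 = -37/40 → (0, 37/40)
  seg 2: right by d9 = 106/5 → (106/5, 37/40)
  seg 3: down by d1 = 7 → (106/5, -243/40)
  seg 4: right by d6 = 36/5 → (142/5, -243/40)
  seg 5: down by d5 = 99/40 → (142/5, -171/20)
  seg 6: up by d2 = 7/5 → (142/5, -143/20)
  seg 7: right by d4 = 97/10 → (381/10, -143/20)
  seg 8: up by d2 = 7/5 → (381/10, -23/4)
  seg 9: right by d2 = 7/5 → (79/2, -23/4)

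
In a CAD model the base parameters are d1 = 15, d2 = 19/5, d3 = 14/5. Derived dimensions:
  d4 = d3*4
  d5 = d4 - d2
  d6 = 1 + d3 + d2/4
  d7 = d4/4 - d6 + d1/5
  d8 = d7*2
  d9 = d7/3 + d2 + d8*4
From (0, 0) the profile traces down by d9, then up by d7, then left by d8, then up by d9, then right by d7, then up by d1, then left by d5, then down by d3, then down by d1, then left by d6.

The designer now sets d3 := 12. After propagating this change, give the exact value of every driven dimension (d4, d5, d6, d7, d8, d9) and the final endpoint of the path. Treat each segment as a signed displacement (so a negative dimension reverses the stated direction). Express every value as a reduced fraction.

d4 = 48
d5 = 221/5
d6 = 279/20
d7 = 21/20
d8 = 21/10
d9 = 251/20
endpoint = (-296/5, -219/20)

Apply edit: d3 := 12
  d4 = d3*4 = 48
  d5 = d4 - d2 = 221/5
  d6 = 1 + d3 + d2/4 = 279/20
  d7 = d4/4 - d6 + d1/5 = 21/20
  d8 = d7*2 = 21/10
  d9 = d7/3 + d2 + d8*4 = 251/20
Walk from origin (0, 0):
  seg 1: down by d9 = 251/20 → (0, -251/20)
  seg 2: up by d7 = 21/20 → (0, -23/2)
  seg 3: left by d8 = 21/10 → (-21/10, -23/2)
  seg 4: up by d9 = 251/20 → (-21/10, 21/20)
  seg 5: right by d7 = 21/20 → (-21/20, 21/20)
  seg 6: up by d1 = 15 → (-21/20, 321/20)
  seg 7: left by d5 = 221/5 → (-181/4, 321/20)
  seg 8: down by d3 = 12 → (-181/4, 81/20)
  seg 9: down by d1 = 15 → (-181/4, -219/20)
  seg 10: left by d6 = 279/20 → (-296/5, -219/20)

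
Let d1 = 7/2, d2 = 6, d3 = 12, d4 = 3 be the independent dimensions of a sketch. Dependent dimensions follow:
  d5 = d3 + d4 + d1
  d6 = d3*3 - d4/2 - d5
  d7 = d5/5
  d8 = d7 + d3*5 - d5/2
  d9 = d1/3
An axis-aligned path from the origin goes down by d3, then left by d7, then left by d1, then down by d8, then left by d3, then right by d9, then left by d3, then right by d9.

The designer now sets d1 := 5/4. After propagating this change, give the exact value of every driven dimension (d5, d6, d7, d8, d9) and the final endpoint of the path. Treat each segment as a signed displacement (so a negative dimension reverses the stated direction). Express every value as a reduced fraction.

Apply edit: d1 := 5/4
  d5 = d3 + d4 + d1 = 65/4
  d6 = d3*3 - d4/2 - d5 = 73/4
  d7 = d5/5 = 13/4
  d8 = d7 + d3*5 - d5/2 = 441/8
  d9 = d1/3 = 5/12
Walk from origin (0, 0):
  seg 1: down by d3 = 12 → (0, -12)
  seg 2: left by d7 = 13/4 → (-13/4, -12)
  seg 3: left by d1 = 5/4 → (-9/2, -12)
  seg 4: down by d8 = 441/8 → (-9/2, -537/8)
  seg 5: left by d3 = 12 → (-33/2, -537/8)
  seg 6: right by d9 = 5/12 → (-193/12, -537/8)
  seg 7: left by d3 = 12 → (-337/12, -537/8)
  seg 8: right by d9 = 5/12 → (-83/3, -537/8)

d5 = 65/4
d6 = 73/4
d7 = 13/4
d8 = 441/8
d9 = 5/12
endpoint = (-83/3, -537/8)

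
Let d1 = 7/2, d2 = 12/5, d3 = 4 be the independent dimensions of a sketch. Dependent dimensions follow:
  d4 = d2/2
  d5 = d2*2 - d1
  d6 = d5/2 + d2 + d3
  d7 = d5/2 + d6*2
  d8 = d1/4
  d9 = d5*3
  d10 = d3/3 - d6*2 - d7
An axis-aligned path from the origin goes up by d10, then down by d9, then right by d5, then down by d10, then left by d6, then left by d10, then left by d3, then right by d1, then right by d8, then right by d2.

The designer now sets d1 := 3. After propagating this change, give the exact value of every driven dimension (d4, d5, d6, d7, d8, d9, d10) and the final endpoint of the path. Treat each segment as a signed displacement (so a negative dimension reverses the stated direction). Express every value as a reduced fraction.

d4 = 6/5
d5 = 9/5
d6 = 73/10
d7 = 31/2
d8 = 3/4
d9 = 27/5
d10 = -863/30
endpoint = (305/12, -27/5)

Apply edit: d1 := 3
  d4 = d2/2 = 6/5
  d5 = d2*2 - d1 = 9/5
  d6 = d5/2 + d2 + d3 = 73/10
  d7 = d5/2 + d6*2 = 31/2
  d8 = d1/4 = 3/4
  d9 = d5*3 = 27/5
  d10 = d3/3 - d6*2 - d7 = -863/30
Walk from origin (0, 0):
  seg 1: up by d10 = -863/30 → (0, -863/30)
  seg 2: down by d9 = 27/5 → (0, -205/6)
  seg 3: right by d5 = 9/5 → (9/5, -205/6)
  seg 4: down by d10 = -863/30 → (9/5, -27/5)
  seg 5: left by d6 = 73/10 → (-11/2, -27/5)
  seg 6: left by d10 = -863/30 → (349/15, -27/5)
  seg 7: left by d3 = 4 → (289/15, -27/5)
  seg 8: right by d1 = 3 → (334/15, -27/5)
  seg 9: right by d8 = 3/4 → (1381/60, -27/5)
  seg 10: right by d2 = 12/5 → (305/12, -27/5)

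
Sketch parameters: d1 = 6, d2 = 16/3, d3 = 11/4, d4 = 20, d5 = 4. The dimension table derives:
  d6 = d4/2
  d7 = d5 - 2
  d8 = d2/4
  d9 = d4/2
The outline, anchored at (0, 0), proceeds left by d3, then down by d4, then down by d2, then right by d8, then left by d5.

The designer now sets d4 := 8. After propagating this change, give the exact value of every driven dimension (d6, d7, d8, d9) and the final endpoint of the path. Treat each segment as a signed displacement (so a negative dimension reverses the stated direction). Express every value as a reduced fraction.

d6 = 4
d7 = 2
d8 = 4/3
d9 = 4
endpoint = (-65/12, -40/3)

Apply edit: d4 := 8
  d6 = d4/2 = 4
  d7 = d5 - 2 = 2
  d8 = d2/4 = 4/3
  d9 = d4/2 = 4
Walk from origin (0, 0):
  seg 1: left by d3 = 11/4 → (-11/4, 0)
  seg 2: down by d4 = 8 → (-11/4, -8)
  seg 3: down by d2 = 16/3 → (-11/4, -40/3)
  seg 4: right by d8 = 4/3 → (-17/12, -40/3)
  seg 5: left by d5 = 4 → (-65/12, -40/3)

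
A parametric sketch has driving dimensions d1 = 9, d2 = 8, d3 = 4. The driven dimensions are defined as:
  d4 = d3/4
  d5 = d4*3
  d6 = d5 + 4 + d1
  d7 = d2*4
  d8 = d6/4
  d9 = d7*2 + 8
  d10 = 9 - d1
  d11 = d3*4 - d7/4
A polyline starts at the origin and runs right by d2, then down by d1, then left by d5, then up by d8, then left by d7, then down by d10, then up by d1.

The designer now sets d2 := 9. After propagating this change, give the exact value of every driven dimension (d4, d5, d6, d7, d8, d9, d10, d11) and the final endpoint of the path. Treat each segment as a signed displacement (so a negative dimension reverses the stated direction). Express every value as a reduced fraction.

d4 = 1
d5 = 3
d6 = 16
d7 = 36
d8 = 4
d9 = 80
d10 = 0
d11 = 7
endpoint = (-30, 4)

Apply edit: d2 := 9
  d4 = d3/4 = 1
  d5 = d4*3 = 3
  d6 = d5 + 4 + d1 = 16
  d7 = d2*4 = 36
  d8 = d6/4 = 4
  d9 = d7*2 + 8 = 80
  d10 = 9 - d1 = 0
  d11 = d3*4 - d7/4 = 7
Walk from origin (0, 0):
  seg 1: right by d2 = 9 → (9, 0)
  seg 2: down by d1 = 9 → (9, -9)
  seg 3: left by d5 = 3 → (6, -9)
  seg 4: up by d8 = 4 → (6, -5)
  seg 5: left by d7 = 36 → (-30, -5)
  seg 6: down by d10 = 0 → (-30, -5)
  seg 7: up by d1 = 9 → (-30, 4)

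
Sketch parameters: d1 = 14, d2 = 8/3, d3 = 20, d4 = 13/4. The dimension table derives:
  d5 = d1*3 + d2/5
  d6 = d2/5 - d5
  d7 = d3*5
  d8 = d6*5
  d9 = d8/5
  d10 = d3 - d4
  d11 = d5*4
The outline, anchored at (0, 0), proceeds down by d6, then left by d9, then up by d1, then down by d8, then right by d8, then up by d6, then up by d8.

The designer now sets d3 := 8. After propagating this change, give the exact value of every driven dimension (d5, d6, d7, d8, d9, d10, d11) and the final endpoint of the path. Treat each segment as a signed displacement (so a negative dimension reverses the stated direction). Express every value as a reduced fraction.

Apply edit: d3 := 8
  d5 = d1*3 + d2/5 = 638/15
  d6 = d2/5 - d5 = -42
  d7 = d3*5 = 40
  d8 = d6*5 = -210
  d9 = d8/5 = -42
  d10 = d3 - d4 = 19/4
  d11 = d5*4 = 2552/15
Walk from origin (0, 0):
  seg 1: down by d6 = -42 → (0, 42)
  seg 2: left by d9 = -42 → (42, 42)
  seg 3: up by d1 = 14 → (42, 56)
  seg 4: down by d8 = -210 → (42, 266)
  seg 5: right by d8 = -210 → (-168, 266)
  seg 6: up by d6 = -42 → (-168, 224)
  seg 7: up by d8 = -210 → (-168, 14)

d5 = 638/15
d6 = -42
d7 = 40
d8 = -210
d9 = -42
d10 = 19/4
d11 = 2552/15
endpoint = (-168, 14)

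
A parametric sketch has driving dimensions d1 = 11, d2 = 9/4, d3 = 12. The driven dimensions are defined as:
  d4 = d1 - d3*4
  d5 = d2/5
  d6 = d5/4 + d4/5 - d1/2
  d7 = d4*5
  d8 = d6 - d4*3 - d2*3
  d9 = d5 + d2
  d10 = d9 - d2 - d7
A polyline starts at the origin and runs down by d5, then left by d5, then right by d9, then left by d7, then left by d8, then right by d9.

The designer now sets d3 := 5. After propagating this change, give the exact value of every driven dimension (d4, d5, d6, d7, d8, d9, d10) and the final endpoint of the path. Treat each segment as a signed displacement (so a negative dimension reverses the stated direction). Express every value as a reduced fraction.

Apply edit: d3 := 5
  d4 = d1 - d3*4 = -9
  d5 = d2/5 = 9/20
  d6 = d5/4 + d4/5 - d1/2 = -115/16
  d7 = d4*5 = -45
  d8 = d6 - d4*3 - d2*3 = 209/16
  d9 = d5 + d2 = 27/10
  d10 = d9 - d2 - d7 = 909/20
Walk from origin (0, 0):
  seg 1: down by d5 = 9/20 → (0, -9/20)
  seg 2: left by d5 = 9/20 → (-9/20, -9/20)
  seg 3: right by d9 = 27/10 → (9/4, -9/20)
  seg 4: left by d7 = -45 → (189/4, -9/20)
  seg 5: left by d8 = 209/16 → (547/16, -9/20)
  seg 6: right by d9 = 27/10 → (2951/80, -9/20)

d4 = -9
d5 = 9/20
d6 = -115/16
d7 = -45
d8 = 209/16
d9 = 27/10
d10 = 909/20
endpoint = (2951/80, -9/20)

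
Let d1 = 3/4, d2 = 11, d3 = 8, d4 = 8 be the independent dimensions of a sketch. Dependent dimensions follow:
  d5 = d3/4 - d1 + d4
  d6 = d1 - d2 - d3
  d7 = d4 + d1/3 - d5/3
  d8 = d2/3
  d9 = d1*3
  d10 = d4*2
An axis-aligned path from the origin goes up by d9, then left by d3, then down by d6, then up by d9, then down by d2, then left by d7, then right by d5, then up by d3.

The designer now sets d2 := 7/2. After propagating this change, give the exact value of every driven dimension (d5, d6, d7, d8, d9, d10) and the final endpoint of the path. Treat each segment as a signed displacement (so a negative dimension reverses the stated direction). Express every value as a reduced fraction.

d5 = 37/4
d6 = -43/4
d7 = 31/6
d8 = 7/6
d9 = 9/4
d10 = 16
endpoint = (-47/12, 79/4)

Apply edit: d2 := 7/2
  d5 = d3/4 - d1 + d4 = 37/4
  d6 = d1 - d2 - d3 = -43/4
  d7 = d4 + d1/3 - d5/3 = 31/6
  d8 = d2/3 = 7/6
  d9 = d1*3 = 9/4
  d10 = d4*2 = 16
Walk from origin (0, 0):
  seg 1: up by d9 = 9/4 → (0, 9/4)
  seg 2: left by d3 = 8 → (-8, 9/4)
  seg 3: down by d6 = -43/4 → (-8, 13)
  seg 4: up by d9 = 9/4 → (-8, 61/4)
  seg 5: down by d2 = 7/2 → (-8, 47/4)
  seg 6: left by d7 = 31/6 → (-79/6, 47/4)
  seg 7: right by d5 = 37/4 → (-47/12, 47/4)
  seg 8: up by d3 = 8 → (-47/12, 79/4)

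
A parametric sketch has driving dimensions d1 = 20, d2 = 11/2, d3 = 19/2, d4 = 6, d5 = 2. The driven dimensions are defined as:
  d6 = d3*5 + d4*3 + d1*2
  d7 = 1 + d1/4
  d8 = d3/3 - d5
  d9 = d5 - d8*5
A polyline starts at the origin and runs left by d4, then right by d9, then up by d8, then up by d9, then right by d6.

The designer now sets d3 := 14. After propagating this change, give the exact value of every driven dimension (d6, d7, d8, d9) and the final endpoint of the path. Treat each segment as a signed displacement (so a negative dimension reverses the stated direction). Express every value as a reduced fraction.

d6 = 128
d7 = 6
d8 = 8/3
d9 = -34/3
endpoint = (332/3, -26/3)

Apply edit: d3 := 14
  d6 = d3*5 + d4*3 + d1*2 = 128
  d7 = 1 + d1/4 = 6
  d8 = d3/3 - d5 = 8/3
  d9 = d5 - d8*5 = -34/3
Walk from origin (0, 0):
  seg 1: left by d4 = 6 → (-6, 0)
  seg 2: right by d9 = -34/3 → (-52/3, 0)
  seg 3: up by d8 = 8/3 → (-52/3, 8/3)
  seg 4: up by d9 = -34/3 → (-52/3, -26/3)
  seg 5: right by d6 = 128 → (332/3, -26/3)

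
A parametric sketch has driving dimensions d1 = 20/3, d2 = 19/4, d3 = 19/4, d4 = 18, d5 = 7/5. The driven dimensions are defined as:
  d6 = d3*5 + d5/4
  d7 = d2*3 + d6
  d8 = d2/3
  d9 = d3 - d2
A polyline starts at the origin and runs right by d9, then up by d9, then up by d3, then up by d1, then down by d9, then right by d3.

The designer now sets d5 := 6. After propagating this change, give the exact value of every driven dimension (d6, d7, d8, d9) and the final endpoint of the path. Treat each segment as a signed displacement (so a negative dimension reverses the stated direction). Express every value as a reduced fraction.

Apply edit: d5 := 6
  d6 = d3*5 + d5/4 = 101/4
  d7 = d2*3 + d6 = 79/2
  d8 = d2/3 = 19/12
  d9 = d3 - d2 = 0
Walk from origin (0, 0):
  seg 1: right by d9 = 0 → (0, 0)
  seg 2: up by d9 = 0 → (0, 0)
  seg 3: up by d3 = 19/4 → (0, 19/4)
  seg 4: up by d1 = 20/3 → (0, 137/12)
  seg 5: down by d9 = 0 → (0, 137/12)
  seg 6: right by d3 = 19/4 → (19/4, 137/12)

d6 = 101/4
d7 = 79/2
d8 = 19/12
d9 = 0
endpoint = (19/4, 137/12)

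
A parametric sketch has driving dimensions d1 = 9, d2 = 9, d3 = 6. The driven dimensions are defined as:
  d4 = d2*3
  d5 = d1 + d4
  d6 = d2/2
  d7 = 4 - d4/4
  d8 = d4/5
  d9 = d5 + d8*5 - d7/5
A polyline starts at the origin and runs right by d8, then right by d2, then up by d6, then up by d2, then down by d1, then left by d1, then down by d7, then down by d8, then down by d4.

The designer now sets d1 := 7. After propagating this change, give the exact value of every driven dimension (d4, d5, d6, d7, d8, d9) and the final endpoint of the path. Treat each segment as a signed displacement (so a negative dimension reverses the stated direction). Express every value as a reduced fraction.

Apply edit: d1 := 7
  d4 = d2*3 = 27
  d5 = d1 + d4 = 34
  d6 = d2/2 = 9/2
  d7 = 4 - d4/4 = -11/4
  d8 = d4/5 = 27/5
  d9 = d5 + d8*5 - d7/5 = 1231/20
Walk from origin (0, 0):
  seg 1: right by d8 = 27/5 → (27/5, 0)
  seg 2: right by d2 = 9 → (72/5, 0)
  seg 3: up by d6 = 9/2 → (72/5, 9/2)
  seg 4: up by d2 = 9 → (72/5, 27/2)
  seg 5: down by d1 = 7 → (72/5, 13/2)
  seg 6: left by d1 = 7 → (37/5, 13/2)
  seg 7: down by d7 = -11/4 → (37/5, 37/4)
  seg 8: down by d8 = 27/5 → (37/5, 77/20)
  seg 9: down by d4 = 27 → (37/5, -463/20)

d4 = 27
d5 = 34
d6 = 9/2
d7 = -11/4
d8 = 27/5
d9 = 1231/20
endpoint = (37/5, -463/20)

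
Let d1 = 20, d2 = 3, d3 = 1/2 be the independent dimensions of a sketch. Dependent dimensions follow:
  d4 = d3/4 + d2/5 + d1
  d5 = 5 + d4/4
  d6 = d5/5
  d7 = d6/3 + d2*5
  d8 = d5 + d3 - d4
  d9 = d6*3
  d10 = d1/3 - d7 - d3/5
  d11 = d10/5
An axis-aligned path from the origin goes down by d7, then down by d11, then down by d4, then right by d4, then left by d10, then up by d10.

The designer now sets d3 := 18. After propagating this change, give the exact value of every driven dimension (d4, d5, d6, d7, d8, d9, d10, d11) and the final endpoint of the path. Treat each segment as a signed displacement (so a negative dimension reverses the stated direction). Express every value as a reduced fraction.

d4 = 251/10
d5 = 451/40
d6 = 451/200
d7 = 9451/600
d8 = 167/40
d9 = 1353/200
d10 = -2537/200
d11 = -2537/1000
endpoint = (7557/200, -152999/3000)

Apply edit: d3 := 18
  d4 = d3/4 + d2/5 + d1 = 251/10
  d5 = 5 + d4/4 = 451/40
  d6 = d5/5 = 451/200
  d7 = d6/3 + d2*5 = 9451/600
  d8 = d5 + d3 - d4 = 167/40
  d9 = d6*3 = 1353/200
  d10 = d1/3 - d7 - d3/5 = -2537/200
  d11 = d10/5 = -2537/1000
Walk from origin (0, 0):
  seg 1: down by d7 = 9451/600 → (0, -9451/600)
  seg 2: down by d11 = -2537/1000 → (0, -9911/750)
  seg 3: down by d4 = 251/10 → (0, -14368/375)
  seg 4: right by d4 = 251/10 → (251/10, -14368/375)
  seg 5: left by d10 = -2537/200 → (7557/200, -14368/375)
  seg 6: up by d10 = -2537/200 → (7557/200, -152999/3000)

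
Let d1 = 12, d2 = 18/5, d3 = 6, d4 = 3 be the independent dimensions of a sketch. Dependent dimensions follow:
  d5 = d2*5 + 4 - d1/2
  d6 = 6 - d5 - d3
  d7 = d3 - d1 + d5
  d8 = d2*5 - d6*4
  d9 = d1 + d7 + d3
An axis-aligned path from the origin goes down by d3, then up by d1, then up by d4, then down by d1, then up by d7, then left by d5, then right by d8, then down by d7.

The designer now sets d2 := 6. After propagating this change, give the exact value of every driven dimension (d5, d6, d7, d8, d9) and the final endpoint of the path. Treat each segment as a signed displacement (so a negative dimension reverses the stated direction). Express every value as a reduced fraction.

Apply edit: d2 := 6
  d5 = d2*5 + 4 - d1/2 = 28
  d6 = 6 - d5 - d3 = -28
  d7 = d3 - d1 + d5 = 22
  d8 = d2*5 - d6*4 = 142
  d9 = d1 + d7 + d3 = 40
Walk from origin (0, 0):
  seg 1: down by d3 = 6 → (0, -6)
  seg 2: up by d1 = 12 → (0, 6)
  seg 3: up by d4 = 3 → (0, 9)
  seg 4: down by d1 = 12 → (0, -3)
  seg 5: up by d7 = 22 → (0, 19)
  seg 6: left by d5 = 28 → (-28, 19)
  seg 7: right by d8 = 142 → (114, 19)
  seg 8: down by d7 = 22 → (114, -3)

d5 = 28
d6 = -28
d7 = 22
d8 = 142
d9 = 40
endpoint = (114, -3)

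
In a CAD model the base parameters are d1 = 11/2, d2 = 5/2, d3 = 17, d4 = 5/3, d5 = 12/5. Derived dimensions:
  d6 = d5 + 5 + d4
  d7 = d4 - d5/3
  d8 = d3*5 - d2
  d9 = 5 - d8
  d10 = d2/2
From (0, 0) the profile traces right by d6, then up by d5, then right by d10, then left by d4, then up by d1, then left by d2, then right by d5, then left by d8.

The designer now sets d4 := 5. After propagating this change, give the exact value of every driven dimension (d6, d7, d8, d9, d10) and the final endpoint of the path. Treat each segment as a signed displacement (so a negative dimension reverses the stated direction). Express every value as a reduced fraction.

Apply edit: d4 := 5
  d6 = d5 + 5 + d4 = 62/5
  d7 = d4 - d5/3 = 21/5
  d8 = d3*5 - d2 = 165/2
  d9 = 5 - d8 = -155/2
  d10 = d2/2 = 5/4
Walk from origin (0, 0):
  seg 1: right by d6 = 62/5 → (62/5, 0)
  seg 2: up by d5 = 12/5 → (62/5, 12/5)
  seg 3: right by d10 = 5/4 → (273/20, 12/5)
  seg 4: left by d4 = 5 → (173/20, 12/5)
  seg 5: up by d1 = 11/2 → (173/20, 79/10)
  seg 6: left by d2 = 5/2 → (123/20, 79/10)
  seg 7: right by d5 = 12/5 → (171/20, 79/10)
  seg 8: left by d8 = 165/2 → (-1479/20, 79/10)

d6 = 62/5
d7 = 21/5
d8 = 165/2
d9 = -155/2
d10 = 5/4
endpoint = (-1479/20, 79/10)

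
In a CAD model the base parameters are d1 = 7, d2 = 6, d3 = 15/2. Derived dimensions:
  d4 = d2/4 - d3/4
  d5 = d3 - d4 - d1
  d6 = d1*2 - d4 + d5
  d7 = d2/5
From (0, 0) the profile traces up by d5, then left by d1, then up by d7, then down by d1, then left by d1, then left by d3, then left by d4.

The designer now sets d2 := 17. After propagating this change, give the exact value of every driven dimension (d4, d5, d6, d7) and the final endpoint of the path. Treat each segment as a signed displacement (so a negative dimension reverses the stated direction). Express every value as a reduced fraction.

d4 = 19/8
d5 = -15/8
d6 = 39/4
d7 = 17/5
endpoint = (-191/8, -219/40)

Apply edit: d2 := 17
  d4 = d2/4 - d3/4 = 19/8
  d5 = d3 - d4 - d1 = -15/8
  d6 = d1*2 - d4 + d5 = 39/4
  d7 = d2/5 = 17/5
Walk from origin (0, 0):
  seg 1: up by d5 = -15/8 → (0, -15/8)
  seg 2: left by d1 = 7 → (-7, -15/8)
  seg 3: up by d7 = 17/5 → (-7, 61/40)
  seg 4: down by d1 = 7 → (-7, -219/40)
  seg 5: left by d1 = 7 → (-14, -219/40)
  seg 6: left by d3 = 15/2 → (-43/2, -219/40)
  seg 7: left by d4 = 19/8 → (-191/8, -219/40)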